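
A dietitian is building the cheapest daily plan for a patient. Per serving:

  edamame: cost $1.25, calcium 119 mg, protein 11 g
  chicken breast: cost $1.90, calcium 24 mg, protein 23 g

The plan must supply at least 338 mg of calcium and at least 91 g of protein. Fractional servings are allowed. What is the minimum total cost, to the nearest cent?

Check every corner: each single food scaled to meet both minima, and each pair solved so both constraints bind.
edamame only: max(338/119, 91/11) = 8.273 servings → $10.34.
chicken breast only: max(338/24, 91/23) = 14.08 servings → $26.76.
edamame + chicken breast with both tight: 2.26 servings and 2.875 servings → $8.29.
The minimum over all feasible corners is $8.29.

$8.29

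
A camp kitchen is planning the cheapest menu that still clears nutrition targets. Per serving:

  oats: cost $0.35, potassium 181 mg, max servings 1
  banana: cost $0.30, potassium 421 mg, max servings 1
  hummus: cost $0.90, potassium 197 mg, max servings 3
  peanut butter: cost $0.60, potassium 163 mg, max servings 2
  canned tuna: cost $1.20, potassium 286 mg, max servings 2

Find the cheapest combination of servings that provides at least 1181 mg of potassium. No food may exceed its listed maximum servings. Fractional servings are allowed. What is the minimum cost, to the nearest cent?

Cost per mg of potassium: banana $0.0007, oats $0.0019, peanut butter $0.0037, canned tuna $0.0042, hummus $0.0046.
Take 1 serving of banana: +421.0 mg potassium for $0.30 (total $0.30, still need 760.0 mg).
Take 1 serving of oats: +181.0 mg potassium for $0.35 (total $0.65, still need 579.0 mg).
Take 2 servings of peanut butter: +326.0 mg potassium for $1.20 (total $1.85, still need 253.0 mg).
Take 0.8846 servings of canned tuna: +253.0 mg potassium for $1.06 (total $2.91, still need 0.0 mg).
Greedy by cheapest-per-mg is optimal for a single linear constraint, so the minimum cost is $2.91.

$2.91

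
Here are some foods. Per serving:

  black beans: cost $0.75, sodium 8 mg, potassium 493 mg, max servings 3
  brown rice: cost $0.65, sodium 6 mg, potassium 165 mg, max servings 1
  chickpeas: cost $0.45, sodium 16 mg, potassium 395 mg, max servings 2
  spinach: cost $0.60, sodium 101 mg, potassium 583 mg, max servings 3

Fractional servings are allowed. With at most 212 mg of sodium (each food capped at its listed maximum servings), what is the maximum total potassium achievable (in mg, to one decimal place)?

3299.8 mg

Potassium per mg sodium: black beans 61.62, brown rice 27.5, chickpeas 24.69, spinach 5.772.
Take 3 servings of black beans: uses 24 mg sodium, +1479.0 mg potassium (running total 1479.0 mg).
Take 1 serving of brown rice: uses 6 mg sodium, +165.0 mg potassium (running total 1644.0 mg).
Take 2 servings of chickpeas: uses 32 mg sodium, +790.0 mg potassium (running total 2434.0 mg).
Take 1.485 servings of spinach: uses 150 mg sodium, +865.8 mg potassium (running total 3299.8 mg).
Filling greedily by potassium-per-mg sodium is optimal for one linear limit, giving 3299.8 mg.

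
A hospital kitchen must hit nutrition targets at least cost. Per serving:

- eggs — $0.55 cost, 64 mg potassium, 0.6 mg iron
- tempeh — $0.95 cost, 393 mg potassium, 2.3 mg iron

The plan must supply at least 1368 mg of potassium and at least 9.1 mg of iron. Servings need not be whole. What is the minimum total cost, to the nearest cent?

$3.76

Compare the cost at each extreme point of the feasible region.
eggs only: max(1368/64, 9.1/0.6) = 21.38 servings → $11.76.
tempeh only: max(1368/393, 9.1/2.3) = 3.957 servings → $3.76.
eggs + tempeh with both tight: 4.852 servings and 2.691 servings → $5.22.
The minimum over all feasible corners is $3.76.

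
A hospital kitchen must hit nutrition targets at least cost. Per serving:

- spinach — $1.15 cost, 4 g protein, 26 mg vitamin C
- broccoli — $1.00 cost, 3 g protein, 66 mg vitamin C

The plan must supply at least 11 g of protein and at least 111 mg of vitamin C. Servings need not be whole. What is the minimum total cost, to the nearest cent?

$3.28

This is a tiny linear program; its minimum lies at a vertex of the feasible set. List the vertices and price them.
spinach only: max(11/4, 111/26) = 4.269 servings → $4.91.
broccoli only: max(11/3, 111/66) = 3.667 servings → $3.67.
spinach + broccoli with both tight: 2.113 servings and 0.8495 servings → $3.28.
So the least-cost plan costs $3.28.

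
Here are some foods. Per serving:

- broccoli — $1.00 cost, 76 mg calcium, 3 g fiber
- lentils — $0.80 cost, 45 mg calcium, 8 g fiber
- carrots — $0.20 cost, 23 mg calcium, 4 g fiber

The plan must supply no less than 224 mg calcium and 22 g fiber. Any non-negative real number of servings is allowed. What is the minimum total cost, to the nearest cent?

This is a tiny linear program; its minimum lies at a vertex of the feasible set. List the vertices and price them.
broccoli only: max(224/76, 22/3) = 7.333 servings → $7.33.
lentils only: max(224/45, 22/8) = 4.978 servings → $3.98.
carrots only: max(224/23, 22/4) = 9.739 servings → $1.95.
broccoli + lentils with both tight: 1.696 servings and 2.114 servings → $3.39.
broccoli + carrots with both tight: 1.66 servings and 4.255 servings → $2.51.
lentils + carrots: the both-tight solution has a negative serving — not a feasible corner.
The minimum over all feasible corners is $1.95.

$1.95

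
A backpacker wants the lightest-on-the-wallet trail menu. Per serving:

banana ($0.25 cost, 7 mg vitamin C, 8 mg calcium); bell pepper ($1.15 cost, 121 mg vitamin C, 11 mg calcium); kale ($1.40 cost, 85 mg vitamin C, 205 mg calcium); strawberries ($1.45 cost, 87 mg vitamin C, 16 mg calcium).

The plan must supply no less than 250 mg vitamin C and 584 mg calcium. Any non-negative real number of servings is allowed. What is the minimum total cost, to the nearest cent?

$4.06

Compare the cost at each extreme point of the feasible region.
banana only: max(250/7, 584/8) = 73 servings → $18.25.
bell pepper only: max(250/121, 584/11) = 53.09 servings → $61.05.
kale only: max(250/85, 584/205) = 2.941 servings → $4.12.
strawberries only: max(250/87, 584/16) = 36.5 servings → $52.92.
banana + bell pepper: the both-tight solution has a negative serving — not a feasible corner.
banana + kale with both tight: 2.132 servings and 2.766 servings → $4.40.
banana + strawberries: intersection lies outside the first quadrant.
bell pepper + kale with both tight: 0.06745 servings and 2.845 servings → $4.06.
bell pepper + strawberries with both targets exact would need a negative amount; discard.
kale + strawberries with both tight: 2.841 servings and 0.09772 servings → $4.12.
The minimum over all feasible corners is $4.06.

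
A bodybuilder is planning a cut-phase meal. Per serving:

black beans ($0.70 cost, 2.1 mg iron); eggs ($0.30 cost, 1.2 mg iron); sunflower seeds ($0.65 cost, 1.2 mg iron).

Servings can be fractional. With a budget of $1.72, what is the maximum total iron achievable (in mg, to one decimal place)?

Iron per dollar: eggs 4, black beans 3, sunflower seeds 1.846.
With no serving limits, spend the whole cost allowance on eggs: $1.72 / $0.30 × 1.2 mg = 6.9 mg.

6.9 mg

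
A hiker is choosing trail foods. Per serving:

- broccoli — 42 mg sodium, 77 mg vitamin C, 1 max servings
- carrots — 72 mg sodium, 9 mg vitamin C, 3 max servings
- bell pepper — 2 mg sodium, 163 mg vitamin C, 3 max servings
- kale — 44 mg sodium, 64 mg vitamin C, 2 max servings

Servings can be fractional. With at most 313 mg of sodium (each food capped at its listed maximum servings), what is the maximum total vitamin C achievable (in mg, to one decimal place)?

Vitamin C per mg sodium: bell pepper 81.5, broccoli 1.833, kale 1.455, carrots 0.125.
Take 3 servings of bell pepper: uses 6 mg sodium, +489.0 mg vitamin C (running total 489.0 mg).
Take 1 serving of broccoli: uses 42 mg sodium, +77.0 mg vitamin C (running total 566.0 mg).
Take 2 servings of kale: uses 88 mg sodium, +128.0 mg vitamin C (running total 694.0 mg).
Take 2.458 servings of carrots: uses 177 mg sodium, +22.1 mg vitamin C (running total 716.1 mg).
Filling greedily by vitamin C-per-mg sodium is optimal for one linear limit, giving 716.1 mg.

716.1 mg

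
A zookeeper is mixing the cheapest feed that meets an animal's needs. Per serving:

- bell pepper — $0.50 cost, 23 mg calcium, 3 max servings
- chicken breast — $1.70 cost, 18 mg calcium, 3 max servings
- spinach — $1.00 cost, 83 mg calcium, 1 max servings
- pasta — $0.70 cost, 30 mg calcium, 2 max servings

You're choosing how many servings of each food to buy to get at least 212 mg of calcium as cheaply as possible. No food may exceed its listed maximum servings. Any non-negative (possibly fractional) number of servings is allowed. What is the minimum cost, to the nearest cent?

$3.90

Cost per mg of calcium: spinach $0.0120, bell pepper $0.0217, pasta $0.0233, chicken breast $0.0944.
Take 1 serving of spinach: +83.0 mg calcium for $1.00 (total $1.00, still need 129.0 mg).
Take 3 servings of bell pepper: +69.0 mg calcium for $1.50 (total $2.50, still need 60.0 mg).
Take 2 servings of pasta: +60.0 mg calcium for $1.40 (total $3.90, still need 0.0 mg).
Filling from the cheapest source first is optimal under one linear minimum: $3.90.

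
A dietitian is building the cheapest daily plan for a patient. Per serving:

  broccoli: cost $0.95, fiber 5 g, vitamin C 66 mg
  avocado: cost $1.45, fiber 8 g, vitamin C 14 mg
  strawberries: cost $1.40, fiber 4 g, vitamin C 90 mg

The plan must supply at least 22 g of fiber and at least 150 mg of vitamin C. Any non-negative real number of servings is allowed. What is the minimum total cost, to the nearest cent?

broccoli only: max(22/5, 150/66) = 4.4 servings → $4.18.
avocado only: max(22/8, 150/14) = 10.71 servings → $15.54.
strawberries only: max(22/4, 150/90) = 5.5 servings → $7.70.
broccoli + avocado with both tight: 1.948 servings and 1.533 servings → $4.07.
broccoli + strawberries: the both-tight solution has a negative serving — not a feasible corner.
avocado + strawberries with both tight: 2.078 servings and 1.343 servings → $4.89.
So the least-cost plan costs $4.07.

$4.07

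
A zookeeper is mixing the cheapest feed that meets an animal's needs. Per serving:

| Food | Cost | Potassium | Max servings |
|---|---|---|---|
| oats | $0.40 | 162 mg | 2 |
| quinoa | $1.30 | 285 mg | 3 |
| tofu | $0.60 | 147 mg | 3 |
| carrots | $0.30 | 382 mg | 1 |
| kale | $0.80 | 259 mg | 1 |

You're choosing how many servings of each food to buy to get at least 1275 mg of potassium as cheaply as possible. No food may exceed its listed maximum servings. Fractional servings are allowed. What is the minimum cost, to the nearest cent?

$3.17

Cost per mg of potassium: carrots $0.0008, oats $0.0025, kale $0.0031, tofu $0.0041, quinoa $0.0046.
Take 1 serving of carrots: +382.0 mg potassium for $0.30 (total $0.30, still need 893.0 mg).
Take 2 servings of oats: +324.0 mg potassium for $0.80 (total $1.10, still need 569.0 mg).
Take 1 serving of kale: +259.0 mg potassium for $0.80 (total $1.90, still need 310.0 mg).
Take 2.109 servings of tofu: +310.0 mg potassium for $1.27 (total $3.17, still need 0.0 mg).
Filling from the cheapest source first is optimal under one linear minimum: $3.17.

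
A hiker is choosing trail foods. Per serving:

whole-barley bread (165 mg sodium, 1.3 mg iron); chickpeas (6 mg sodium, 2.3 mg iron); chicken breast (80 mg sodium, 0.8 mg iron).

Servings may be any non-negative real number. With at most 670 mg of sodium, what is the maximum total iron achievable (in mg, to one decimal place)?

Iron per mg sodium: chickpeas 0.3833, chicken breast 0.01, whole-barley bread 0.007879.
With no serving limits, spend the whole sodium allowance on chickpeas: 670 mg / 6 mg × 2.3 mg = 256.8 mg.

256.8 mg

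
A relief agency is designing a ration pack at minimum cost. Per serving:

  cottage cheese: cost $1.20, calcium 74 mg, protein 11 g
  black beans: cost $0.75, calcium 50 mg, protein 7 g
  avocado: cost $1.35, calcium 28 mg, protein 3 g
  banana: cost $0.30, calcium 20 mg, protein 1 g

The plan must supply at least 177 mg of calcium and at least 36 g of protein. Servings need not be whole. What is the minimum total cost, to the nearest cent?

An LP optimum is at a vertex; with two nutrient constraints at most two foods are used. Check each candidate.
cottage cheese only: max(177/74, 36/11) = 3.273 servings → $3.93.
black beans only: max(177/50, 36/7) = 5.143 servings → $3.86.
avocado only: max(177/28, 36/3) = 12 servings → $16.20.
banana only: max(177/20, 36/1) = 36 servings → $10.80.
cottage cheese + black beans with both targets exact would need a negative amount; discard.
cottage cheese + avocado: intersection lies outside the first quadrant.
cottage cheese + banana: intersection lies outside the first quadrant.
black beans + avocado with both targets exact would need a negative amount; discard.
black beans + banana: intersection lies outside the first quadrant.
avocado + banana: intersection lies outside the first quadrant.
So the least-cost plan costs $3.86.

$3.86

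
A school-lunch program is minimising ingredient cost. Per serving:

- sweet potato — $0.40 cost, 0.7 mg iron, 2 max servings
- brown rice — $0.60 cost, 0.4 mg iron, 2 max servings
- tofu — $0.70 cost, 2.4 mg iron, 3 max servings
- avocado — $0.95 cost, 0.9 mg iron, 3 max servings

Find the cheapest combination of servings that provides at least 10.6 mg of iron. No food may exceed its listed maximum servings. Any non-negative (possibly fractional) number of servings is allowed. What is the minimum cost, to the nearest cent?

Cost per mg of iron: tofu $0.2917, sweet potato $0.5714, avocado $1.0556, brown rice $1.5000.
Take 3 servings of tofu: +7.2 mg iron for $2.10 (total $2.10, still need 3.4 mg).
Take 2 servings of sweet potato: +1.4 mg iron for $0.80 (total $2.90, still need 2.0 mg).
Take 2.222 servings of avocado: +2.0 mg iron for $2.11 (total $5.01, still need 0.0 mg).
Filling from the cheapest source first is optimal under one linear minimum: $5.01.

$5.01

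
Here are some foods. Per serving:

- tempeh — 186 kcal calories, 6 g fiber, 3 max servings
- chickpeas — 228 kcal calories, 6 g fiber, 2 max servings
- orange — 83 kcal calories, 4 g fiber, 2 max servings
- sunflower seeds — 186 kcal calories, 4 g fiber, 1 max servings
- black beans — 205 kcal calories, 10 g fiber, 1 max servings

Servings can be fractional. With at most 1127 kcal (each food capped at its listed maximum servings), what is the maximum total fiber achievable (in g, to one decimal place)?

Fiber per kcal: black beans 0.04878, orange 0.04819, tempeh 0.03226, chickpeas 0.02632, sunflower seeds 0.02151.
Take 1 serving of black beans: uses 205 kcal, +10.0 g fiber (running total 10.0 g).
Take 2 servings of orange: uses 166 kcal, +8.0 g fiber (running total 18.0 g).
Take 3 servings of tempeh: uses 558 kcal, +18.0 g fiber (running total 36.0 g).
Take 0.8684 servings of chickpeas: uses 198 kcal, +5.2 g fiber (running total 41.2 g).
Greedy by best ratio exhausts the calories allowance optimally: 41.2 g.

41.2 g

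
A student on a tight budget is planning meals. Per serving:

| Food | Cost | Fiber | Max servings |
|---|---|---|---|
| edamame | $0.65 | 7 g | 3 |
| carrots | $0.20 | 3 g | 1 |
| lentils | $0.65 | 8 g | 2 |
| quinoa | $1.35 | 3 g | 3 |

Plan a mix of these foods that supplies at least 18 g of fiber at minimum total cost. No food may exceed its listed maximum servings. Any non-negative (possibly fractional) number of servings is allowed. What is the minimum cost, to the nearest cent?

Cost per g of fiber: carrots $0.0667, lentils $0.0813, edamame $0.0929, quinoa $0.4500.
Take 1 serving of carrots: +3.0 g fiber for $0.20 (total $0.20, still need 15.0 g).
Take 1.875 servings of lentils: +15.0 g fiber for $1.22 (total $1.42, still need 0.0 g).
Greedy by cheapest-per-g is optimal for a single linear constraint, so the minimum cost is $1.42.

$1.42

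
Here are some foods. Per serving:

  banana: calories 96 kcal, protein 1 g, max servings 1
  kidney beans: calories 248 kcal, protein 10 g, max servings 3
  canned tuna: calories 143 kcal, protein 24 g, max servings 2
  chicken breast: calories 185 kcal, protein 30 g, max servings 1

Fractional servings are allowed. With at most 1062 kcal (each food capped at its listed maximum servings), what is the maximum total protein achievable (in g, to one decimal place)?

101.8 g

Protein per kcal: canned tuna 0.1678, chicken breast 0.1622, kidney beans 0.04032, banana 0.01042.
Take 2 servings of canned tuna: uses 286 kcal, +48.0 g protein (running total 48.0 g).
Take 1 serving of chicken breast: uses 185 kcal, +30.0 g protein (running total 78.0 g).
Take 2.383 servings of kidney beans: uses 591 kcal, +23.8 g protein (running total 101.8 g).
Filling greedily by protein-per-kcal is optimal for one linear limit, giving 101.8 g.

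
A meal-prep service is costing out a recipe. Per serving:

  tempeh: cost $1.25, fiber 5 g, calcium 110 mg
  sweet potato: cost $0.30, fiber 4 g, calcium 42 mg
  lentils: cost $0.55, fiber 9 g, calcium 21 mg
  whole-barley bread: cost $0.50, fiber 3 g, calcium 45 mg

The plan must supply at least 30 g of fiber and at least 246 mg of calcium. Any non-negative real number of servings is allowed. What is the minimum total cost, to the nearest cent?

$2.13

The cheapest plan sits at a corner of the feasible region — with two constraints it uses at most two foods.
tempeh only: max(30/5, 246/110) = 6 servings → $7.50.
sweet potato only: max(30/4, 246/42) = 7.5 servings → $2.25.
lentils only: max(30/9, 246/21) = 11.71 servings → $6.44.
whole-barley bread only: max(30/3, 246/45) = 10 servings → $5.00.
tempeh + sweet potato: intersection lies outside the first quadrant.
tempeh + lentils with both tight: 1.79 servings and 2.339 servings → $3.52.
tempeh + whole-barley bread: intersection lies outside the first quadrant.
sweet potato + lentils with both tight: 5.388 servings and 0.9388 servings → $2.13.
sweet potato + whole-barley bread: the both-tight solution has a negative serving — not a feasible corner.
lentils + whole-barley bread with both tight: 1.789 servings and 4.632 servings → $3.30.
Cheapest feasible corner: $2.13.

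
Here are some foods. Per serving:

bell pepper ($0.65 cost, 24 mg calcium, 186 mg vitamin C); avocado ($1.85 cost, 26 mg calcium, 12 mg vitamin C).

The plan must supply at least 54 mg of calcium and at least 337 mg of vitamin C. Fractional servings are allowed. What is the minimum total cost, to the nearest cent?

For a min-cost LP with two ≥-constraints, a basic feasible solution has at most two positive variables.
bell pepper only: max(54/24, 337/186) = 2.25 servings → $1.46.
avocado only: max(54/26, 337/12) = 28.08 servings → $51.95.
bell pepper + avocado with both tight: 1.784 servings and 0.4301 servings → $1.96.
So the least-cost plan costs $1.46.

$1.46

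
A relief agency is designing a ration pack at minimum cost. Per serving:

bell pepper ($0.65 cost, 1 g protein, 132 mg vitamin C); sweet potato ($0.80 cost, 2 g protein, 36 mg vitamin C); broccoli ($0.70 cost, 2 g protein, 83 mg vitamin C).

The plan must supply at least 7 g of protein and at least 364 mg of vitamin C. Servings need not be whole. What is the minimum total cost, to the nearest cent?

$2.69

Two binding constraints pin down two serving amounts, so the optimal mix uses at most two foods. The candidates are each food alone (scaled to the tighter of protein/vitamin C) and each pair with both constraints tight.
bell pepper only: max(7/1, 364/132) = 7 servings → $4.55.
sweet potato only: max(7/2, 364/36) = 10.11 servings → $8.09.
broccoli only: max(7/2, 364/83) = 4.386 servings → $3.07.
bell pepper + sweet potato with both tight: 2.088 servings and 2.456 servings → $3.32.
bell pepper + broccoli with both tight: 0.8122 servings and 3.094 servings → $2.69.
sweet potato + broccoli with both targets exact would need a negative amount; discard.
Cheapest feasible corner: $2.69.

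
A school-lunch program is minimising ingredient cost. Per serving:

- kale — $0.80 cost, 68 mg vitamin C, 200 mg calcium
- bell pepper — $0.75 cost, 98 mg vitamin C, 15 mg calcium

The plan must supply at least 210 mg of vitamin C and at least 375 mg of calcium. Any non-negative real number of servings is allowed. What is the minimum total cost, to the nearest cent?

$2.11

At the optimum either one food covers both requirements or two foods hit both targets exactly; no other combination can be cheaper.
kale only: max(210/68, 375/200) = 3.088 servings → $2.47.
bell pepper only: max(210/98, 375/15) = 25 servings → $18.75.
kale + bell pepper with both tight: 1.808 servings and 0.8881 servings → $2.11.
So the least-cost plan costs $2.11.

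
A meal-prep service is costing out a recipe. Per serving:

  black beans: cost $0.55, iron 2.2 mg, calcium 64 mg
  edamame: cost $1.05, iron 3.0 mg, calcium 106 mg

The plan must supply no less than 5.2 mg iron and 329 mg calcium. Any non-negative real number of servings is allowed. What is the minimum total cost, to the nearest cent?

$2.83

Compare the cost at each extreme point of the feasible region.
black beans only: max(5.2/2.2, 329/64) = 5.141 servings → $2.83.
edamame only: max(5.2/3.0, 329/106) = 3.104 servings → $3.26.
black beans + edamame with both targets exact would need a negative amount; discard.
The minimum over all feasible corners is $2.83.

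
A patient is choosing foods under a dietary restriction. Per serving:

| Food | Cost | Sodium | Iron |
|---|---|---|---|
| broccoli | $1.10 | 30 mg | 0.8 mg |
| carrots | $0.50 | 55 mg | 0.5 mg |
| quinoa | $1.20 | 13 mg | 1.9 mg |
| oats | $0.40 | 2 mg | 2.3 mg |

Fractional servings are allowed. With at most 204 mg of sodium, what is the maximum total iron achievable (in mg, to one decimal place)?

234.6 mg

Iron per mg sodium: oats 1.15, quinoa 0.1462, broccoli 0.02667, carrots 0.009091.
With no serving limits, spend the whole sodium allowance on oats: 204 mg / 2 mg × 2.3 mg = 234.6 mg.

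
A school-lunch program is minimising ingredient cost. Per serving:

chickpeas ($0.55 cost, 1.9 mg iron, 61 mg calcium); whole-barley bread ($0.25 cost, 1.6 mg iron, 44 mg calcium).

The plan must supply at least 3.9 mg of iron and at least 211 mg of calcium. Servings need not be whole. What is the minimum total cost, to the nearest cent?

$1.20

At the optimum either one food covers both requirements or two foods hit both targets exactly; no other combination can be cheaper.
chickpeas only: max(3.9/1.9, 211/61) = 3.459 servings → $1.90.
whole-barley bread only: max(3.9/1.6, 211/44) = 4.795 servings → $1.20.
chickpeas + whole-barley bread: the both-tight solution has a negative serving — not a feasible corner.
The minimum over all feasible corners is $1.20.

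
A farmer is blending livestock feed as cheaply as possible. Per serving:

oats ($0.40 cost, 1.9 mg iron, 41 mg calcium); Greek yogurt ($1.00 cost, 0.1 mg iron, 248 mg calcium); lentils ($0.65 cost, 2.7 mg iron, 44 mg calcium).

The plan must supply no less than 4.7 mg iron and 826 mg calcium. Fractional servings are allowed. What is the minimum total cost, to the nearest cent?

oats only: max(4.7/1.9, 826/41) = 20.15 servings → $8.06.
Greek yogurt only: max(4.7/0.1, 826/248) = 47 servings → $47.00.
lentils only: max(4.7/2.7, 826/44) = 18.77 servings → $12.20.
oats + Greek yogurt with both tight: 2.319 servings and 2.947 servings → $3.87.
oats + lentils: the both-tight solution has a negative serving — not a feasible corner.
Greek yogurt + lentils with both tight: 3.042 servings and 1.628 servings → $4.10.
The minimum over all feasible corners is $3.87.

$3.87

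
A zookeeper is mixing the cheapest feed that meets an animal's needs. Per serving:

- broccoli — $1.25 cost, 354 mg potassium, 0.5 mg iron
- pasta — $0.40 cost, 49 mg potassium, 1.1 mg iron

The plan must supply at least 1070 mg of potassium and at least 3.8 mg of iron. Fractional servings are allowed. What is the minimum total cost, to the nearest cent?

This is a tiny linear program; its minimum lies at a vertex of the feasible set. List the vertices and price them.
broccoli only: max(1070/354, 3.8/0.5) = 7.6 servings → $9.50.
pasta only: max(1070/49, 3.8/1.1) = 21.84 servings → $8.73.
broccoli + pasta with both tight: 2.715 servings and 2.22 servings → $4.28.
So the least-cost plan costs $4.28.

$4.28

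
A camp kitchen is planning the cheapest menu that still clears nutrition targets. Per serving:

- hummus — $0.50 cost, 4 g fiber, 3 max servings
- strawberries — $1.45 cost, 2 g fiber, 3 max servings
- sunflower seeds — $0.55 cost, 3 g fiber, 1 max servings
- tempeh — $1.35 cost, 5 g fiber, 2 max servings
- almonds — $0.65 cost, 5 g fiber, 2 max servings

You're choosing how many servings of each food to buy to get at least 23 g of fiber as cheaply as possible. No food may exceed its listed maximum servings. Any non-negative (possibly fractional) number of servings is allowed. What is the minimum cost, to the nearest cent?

$2.98

Cost per g of fiber: hummus $0.1250, almonds $0.1300, sunflower seeds $0.1833, tempeh $0.2700, strawberries $0.7250.
Take 3 servings of hummus: +12.0 g fiber for $1.50 (total $1.50, still need 11.0 g).
Take 2 servings of almonds: +10.0 g fiber for $1.30 (total $2.80, still need 1.0 g).
Take 0.3333 servings of sunflower seeds: +1.0 g fiber for $0.18 (total $2.98, still need 0.0 g).
Filling from the cheapest source first is optimal under one linear minimum: $2.98.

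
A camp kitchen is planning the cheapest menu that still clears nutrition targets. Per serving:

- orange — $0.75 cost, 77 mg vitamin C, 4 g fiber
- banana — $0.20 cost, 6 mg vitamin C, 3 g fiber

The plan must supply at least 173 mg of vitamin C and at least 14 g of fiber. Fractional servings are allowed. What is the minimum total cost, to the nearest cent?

$1.95

Minimising a linear cost over {vitamin C ≥ 173, fiber ≥ 14, servings ≥ 0} — the optimum is at a vertex, using one or two foods.
orange only: max(173/77, 14/4) = 3.5 servings → $2.62.
banana only: max(173/6, 14/3) = 28.83 servings → $5.77.
orange + banana with both tight: 2.101 servings and 1.865 servings → $1.95.
Cheapest feasible corner: $1.95.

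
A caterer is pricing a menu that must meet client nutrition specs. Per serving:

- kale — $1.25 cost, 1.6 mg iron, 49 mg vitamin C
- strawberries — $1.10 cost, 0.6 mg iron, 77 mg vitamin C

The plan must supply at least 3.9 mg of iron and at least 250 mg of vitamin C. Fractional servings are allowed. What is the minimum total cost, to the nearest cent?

This is a tiny linear program; its minimum lies at a vertex of the feasible set. List the vertices and price them.
kale only: max(3.9/1.6, 250/49) = 5.102 servings → $6.38.
strawberries only: max(3.9/0.6, 250/77) = 6.5 servings → $7.15.
kale + strawberries with both tight: 1.602 servings and 2.227 servings → $4.45.
So the least-cost plan costs $4.45.

$4.45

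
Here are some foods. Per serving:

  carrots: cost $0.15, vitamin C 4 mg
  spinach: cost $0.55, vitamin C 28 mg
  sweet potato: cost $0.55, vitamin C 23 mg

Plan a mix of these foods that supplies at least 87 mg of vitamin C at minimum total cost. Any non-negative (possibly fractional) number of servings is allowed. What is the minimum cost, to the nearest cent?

$1.71

Cost per mg of vitamin C: spinach $0.0196, sweet potato $0.0239, carrots $0.0375.
With no serving limits, use only spinach: 87 mg / 28 mg = 3.107 servings × $0.55 = $1.71.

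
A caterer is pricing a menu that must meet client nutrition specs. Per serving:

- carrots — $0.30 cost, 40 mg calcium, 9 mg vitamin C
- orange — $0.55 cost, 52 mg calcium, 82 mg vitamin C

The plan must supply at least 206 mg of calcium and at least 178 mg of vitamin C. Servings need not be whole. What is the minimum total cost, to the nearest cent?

Check every corner: each single food scaled to meet both minima, and each pair solved so both constraints bind.
carrots only: max(206/40, 178/9) = 19.78 servings → $5.93.
orange only: max(206/52, 178/82) = 3.962 servings → $2.18.
carrots + orange with both tight: 2.716 servings and 1.873 servings → $1.84.
Cheapest feasible corner: $1.84.

$1.84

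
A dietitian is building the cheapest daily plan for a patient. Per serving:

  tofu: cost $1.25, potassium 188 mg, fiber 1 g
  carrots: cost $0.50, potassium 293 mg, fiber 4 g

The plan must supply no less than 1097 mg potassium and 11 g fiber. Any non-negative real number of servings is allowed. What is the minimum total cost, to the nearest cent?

tofu only: max(1097/188, 11/1) = 11 servings → $13.75.
carrots only: max(1097/293, 11/4) = 3.744 servings → $1.87.
tofu + carrots with both tight: 2.538 servings and 2.115 servings → $4.23.
The minimum over all feasible corners is $1.87.

$1.87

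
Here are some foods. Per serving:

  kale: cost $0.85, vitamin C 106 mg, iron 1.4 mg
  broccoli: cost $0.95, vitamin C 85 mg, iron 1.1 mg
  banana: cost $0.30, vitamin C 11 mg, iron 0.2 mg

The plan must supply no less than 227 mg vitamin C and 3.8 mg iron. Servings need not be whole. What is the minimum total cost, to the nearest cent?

An LP optimum is at a vertex; with two nutrient constraints at most two foods are used. Check each candidate.
kale only: max(227/106, 3.8/1.4) = 2.714 servings → $2.31.
broccoli only: max(227/85, 3.8/1.1) = 3.455 servings → $3.28.
banana only: max(227/11, 3.8/0.2) = 20.64 servings → $6.19.
kale + broccoli with both targets exact would need a negative amount; discard.
kale + banana with both tight: 0.6207 servings and 14.66 servings → $4.92.
broccoli + banana with both tight: 0.7347 servings and 14.96 servings → $5.19.
So the least-cost plan costs $2.31.

$2.31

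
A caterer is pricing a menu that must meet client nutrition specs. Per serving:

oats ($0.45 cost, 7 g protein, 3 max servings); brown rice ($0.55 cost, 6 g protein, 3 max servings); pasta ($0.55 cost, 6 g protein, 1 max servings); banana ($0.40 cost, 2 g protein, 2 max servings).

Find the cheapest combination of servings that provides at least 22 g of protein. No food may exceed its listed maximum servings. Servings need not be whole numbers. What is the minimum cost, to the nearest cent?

$1.44

Cost per g of protein: oats $0.0643, brown rice $0.0917, pasta $0.0917, banana $0.2000.
Take 3 servings of oats: +21.0 g protein for $1.35 (total $1.35, still need 1.0 g).
Take 0.1667 servings of brown rice: +1.0 g protein for $0.09 (total $1.44, still need 0.0 g).
Filling from the cheapest source first is optimal under one linear minimum: $1.44.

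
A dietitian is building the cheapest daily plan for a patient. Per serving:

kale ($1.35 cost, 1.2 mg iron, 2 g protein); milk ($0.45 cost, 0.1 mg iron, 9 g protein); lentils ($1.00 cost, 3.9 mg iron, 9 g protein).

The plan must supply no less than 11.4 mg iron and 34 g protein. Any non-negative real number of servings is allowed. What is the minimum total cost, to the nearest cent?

kale only: max(11.4/1.2, 34/2) = 17 servings → $22.95.
milk only: max(11.4/0.1, 34/9) = 114 servings → $51.30.
lentils only: max(11.4/3.9, 34/9) = 3.778 servings → $3.78.
kale + milk with both tight: 9.358 servings and 1.698 servings → $13.40.
kale + lentils: the both-tight solution has a negative serving — not a feasible corner.
milk + lentils with both tight: 0.8772 servings and 2.901 servings → $3.30.
The minimum over all feasible corners is $3.30.

$3.30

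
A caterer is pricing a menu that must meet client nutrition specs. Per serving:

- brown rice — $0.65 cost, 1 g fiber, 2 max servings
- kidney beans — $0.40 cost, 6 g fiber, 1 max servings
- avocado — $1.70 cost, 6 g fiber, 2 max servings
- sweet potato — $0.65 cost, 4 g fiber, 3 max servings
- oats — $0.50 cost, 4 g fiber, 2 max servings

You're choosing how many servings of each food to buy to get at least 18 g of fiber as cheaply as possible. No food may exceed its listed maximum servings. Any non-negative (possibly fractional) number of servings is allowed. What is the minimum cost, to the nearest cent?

$2.05

Cost per g of fiber: kidney beans $0.0667, oats $0.1250, sweet potato $0.1625, avocado $0.2833, brown rice $0.6500.
Take 1 serving of kidney beans: +6.0 g fiber for $0.40 (total $0.40, still need 12.0 g).
Take 2 servings of oats: +8.0 g fiber for $1.00 (total $1.40, still need 4.0 g).
Take 1 serving of sweet potato: +4.0 g fiber for $0.65 (total $2.05, still need 0.0 g).
Filling from the cheapest source first is optimal under one linear minimum: $2.05.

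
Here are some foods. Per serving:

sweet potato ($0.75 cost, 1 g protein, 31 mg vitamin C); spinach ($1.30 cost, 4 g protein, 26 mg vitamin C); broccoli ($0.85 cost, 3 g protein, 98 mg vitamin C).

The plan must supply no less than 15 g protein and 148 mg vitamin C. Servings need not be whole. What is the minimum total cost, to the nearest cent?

$4.25

An LP optimum is at a vertex; with two nutrient constraints at most two foods are used. Check each candidate.
sweet potato only: max(15/1, 148/31) = 15 servings → $11.25.
spinach only: max(15/4, 148/26) = 5.692 servings → $7.40.
broccoli only: max(15/3, 148/98) = 5 servings → $4.25.
sweet potato + spinach with both tight: 2.061 servings and 3.235 servings → $5.75.
sweet potato + broccoli with both targets exact would need a negative amount; discard.
spinach + broccoli with both tight: 3.268 servings and 0.6433 servings → $4.79.
So the least-cost plan costs $4.25.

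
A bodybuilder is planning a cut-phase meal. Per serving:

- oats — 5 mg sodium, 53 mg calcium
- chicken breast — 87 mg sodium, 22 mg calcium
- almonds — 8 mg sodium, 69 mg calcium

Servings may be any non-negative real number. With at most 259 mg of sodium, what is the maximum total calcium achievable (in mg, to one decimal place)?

2745.4 mg

Calcium per mg sodium: oats 10.6, almonds 8.625, chicken breast 0.2529.
With no serving limits, spend the whole sodium allowance on oats: 259 mg / 5 mg × 53 mg = 2745.4 mg.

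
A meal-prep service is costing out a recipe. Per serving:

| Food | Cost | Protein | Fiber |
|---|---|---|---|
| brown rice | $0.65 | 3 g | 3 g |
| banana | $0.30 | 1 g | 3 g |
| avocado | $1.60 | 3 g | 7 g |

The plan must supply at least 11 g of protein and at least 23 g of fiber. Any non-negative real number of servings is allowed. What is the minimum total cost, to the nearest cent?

For a min-cost LP with two ≥-constraints, a basic feasible solution has at most two positive variables.
brown rice only: max(11/3, 23/3) = 7.667 servings → $4.98.
banana only: max(11/1, 23/3) = 11 servings → $3.30.
avocado only: max(11/3, 23/7) = 3.667 servings → $5.87.
brown rice + banana with both tight: 1.667 servings and 6 servings → $2.88.
brown rice + avocado with both tight: 0.6667 servings and 3 servings → $5.23.
banana + avocado: intersection lies outside the first quadrant.
The minimum over all feasible corners is $2.88.

$2.88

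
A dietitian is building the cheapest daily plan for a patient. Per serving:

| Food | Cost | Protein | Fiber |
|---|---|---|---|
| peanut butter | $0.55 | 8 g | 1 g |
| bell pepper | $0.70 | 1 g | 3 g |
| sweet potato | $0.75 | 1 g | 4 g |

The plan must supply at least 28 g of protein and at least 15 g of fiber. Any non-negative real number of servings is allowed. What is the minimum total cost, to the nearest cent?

peanut butter only: max(28/8, 15/1) = 15 servings → $8.25.
bell pepper only: max(28/1, 15/3) = 28 servings → $19.60.
sweet potato only: max(28/1, 15/4) = 28 servings → $21.00.
peanut butter + bell pepper with both tight: 3 servings and 4 servings → $4.45.
peanut butter + sweet potato with both tight: 3.129 servings and 2.968 servings → $3.95.
bell pepper + sweet potato with both targets exact would need a negative amount; discard.
So the least-cost plan costs $3.95.

$3.95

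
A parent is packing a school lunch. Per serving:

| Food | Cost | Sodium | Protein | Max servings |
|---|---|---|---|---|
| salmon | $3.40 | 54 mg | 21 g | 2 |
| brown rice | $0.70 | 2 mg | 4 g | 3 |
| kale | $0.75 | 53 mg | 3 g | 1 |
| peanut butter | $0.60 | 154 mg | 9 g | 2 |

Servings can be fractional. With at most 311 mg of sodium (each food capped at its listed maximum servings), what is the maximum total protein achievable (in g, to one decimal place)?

65.5 g

Protein per mg sodium: brown rice 2, salmon 0.3889, peanut butter 0.05844, kale 0.0566.
Take 3 servings of brown rice: uses 6 mg sodium, +12.0 g protein (running total 12.0 g).
Take 2 servings of salmon: uses 108 mg sodium, +42.0 g protein (running total 54.0 g).
Take 1.279 servings of peanut butter: uses 197 mg sodium, +11.5 g protein (running total 65.5 g).
Filling greedily by protein-per-mg sodium is optimal for one linear limit, giving 65.5 g.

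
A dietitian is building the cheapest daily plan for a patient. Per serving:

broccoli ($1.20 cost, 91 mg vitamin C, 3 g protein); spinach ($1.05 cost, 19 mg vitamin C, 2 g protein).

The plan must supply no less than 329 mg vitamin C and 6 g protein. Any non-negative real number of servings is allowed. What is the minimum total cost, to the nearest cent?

With two linear requirements the optimum uses one or two foods; enumerate the corners.
broccoli only: max(329/91, 6/3) = 3.615 servings → $4.34.
spinach only: max(329/19, 6/2) = 17.32 servings → $18.18.
broccoli + spinach: intersection lies outside the first quadrant.
So the least-cost plan costs $4.34.

$4.34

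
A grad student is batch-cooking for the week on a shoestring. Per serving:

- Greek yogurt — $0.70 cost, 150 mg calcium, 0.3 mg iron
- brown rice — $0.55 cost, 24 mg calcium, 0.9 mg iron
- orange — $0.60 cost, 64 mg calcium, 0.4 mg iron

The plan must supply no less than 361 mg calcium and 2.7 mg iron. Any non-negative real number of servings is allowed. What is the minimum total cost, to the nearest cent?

$2.70

Greek yogurt only: max(361/150, 2.7/0.3) = 9 servings → $6.30.
brown rice only: max(361/24, 2.7/0.9) = 15.04 servings → $8.27.
orange only: max(361/64, 2.7/0.4) = 6.75 servings → $4.05.
Greek yogurt + brown rice with both tight: 2.035 servings and 2.322 servings → $2.70.
Greek yogurt + orange: intersection lies outside the first quadrant.
brown rice + orange with both tight: 0.5917 servings and 5.419 servings → $3.58.
Cheapest feasible corner: $2.70.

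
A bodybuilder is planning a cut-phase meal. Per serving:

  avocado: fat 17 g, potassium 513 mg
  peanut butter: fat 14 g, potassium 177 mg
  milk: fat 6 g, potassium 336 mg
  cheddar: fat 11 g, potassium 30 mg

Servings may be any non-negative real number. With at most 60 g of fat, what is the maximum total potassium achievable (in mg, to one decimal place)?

3360.0 mg

Potassium per g fat: milk 56, avocado 30.18, peanut butter 12.64, cheddar 2.727.
With no serving limits, spend the whole fat allowance on milk: 60 g / 6 g × 336 mg = 3360.0 mg.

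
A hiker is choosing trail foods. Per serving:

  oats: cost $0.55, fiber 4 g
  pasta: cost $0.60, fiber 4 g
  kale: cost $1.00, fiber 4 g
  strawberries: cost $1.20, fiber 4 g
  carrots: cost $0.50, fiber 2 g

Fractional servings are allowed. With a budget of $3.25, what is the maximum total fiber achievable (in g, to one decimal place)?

Fiber per dollar: oats 7.273, pasta 6.667, kale 4, carrots 4, strawberries 3.333.
With no serving limits, spend the whole cost allowance on oats: $3.25 / $0.55 × 4 g = 23.6 g.

23.6 g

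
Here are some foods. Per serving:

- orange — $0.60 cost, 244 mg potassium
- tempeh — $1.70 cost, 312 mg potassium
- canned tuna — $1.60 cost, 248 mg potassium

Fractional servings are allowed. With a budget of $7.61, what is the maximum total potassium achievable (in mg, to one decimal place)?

Potassium per dollar: orange 406.7, tempeh 183.5, canned tuna 155.
With no serving limits, spend the whole cost allowance on orange: $7.61 / $0.60 × 244 mg = 3094.7 mg.

3094.7 mg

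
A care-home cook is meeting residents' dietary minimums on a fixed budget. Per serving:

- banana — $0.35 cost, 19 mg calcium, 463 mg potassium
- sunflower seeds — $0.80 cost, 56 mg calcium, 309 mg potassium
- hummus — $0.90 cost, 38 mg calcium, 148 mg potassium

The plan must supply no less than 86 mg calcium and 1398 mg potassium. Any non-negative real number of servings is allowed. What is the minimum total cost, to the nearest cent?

$1.43

An LP optimum is at a vertex; with two nutrient constraints at most two foods are used. Check each candidate.
banana only: max(86/19, 1398/463) = 4.526 servings → $1.58.
sunflower seeds only: max(86/56, 1398/309) = 4.524 servings → $3.62.
hummus only: max(86/38, 1398/148) = 9.446 servings → $8.50.
banana + sunflower seeds with both tight: 2.578 servings and 0.6609 servings → $1.43.
banana + hummus with both tight: 2.733 servings and 0.8968 servings → $1.76.
sunflower seeds + hummus: the both-tight solution has a negative serving — not a feasible corner.
The minimum over all feasible corners is $1.43.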